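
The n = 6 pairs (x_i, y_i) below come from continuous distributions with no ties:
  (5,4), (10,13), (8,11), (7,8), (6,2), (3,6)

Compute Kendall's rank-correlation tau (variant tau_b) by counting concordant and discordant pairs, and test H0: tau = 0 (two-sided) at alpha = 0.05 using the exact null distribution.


Step 1: Enumerate the 15 unordered pairs (i,j) with i<j and classify each by sign(x_j-x_i) * sign(y_j-y_i).
  (1,2):dx=+5,dy=+9->C; (1,3):dx=+3,dy=+7->C; (1,4):dx=+2,dy=+4->C; (1,5):dx=+1,dy=-2->D
  (1,6):dx=-2,dy=+2->D; (2,3):dx=-2,dy=-2->C; (2,4):dx=-3,dy=-5->C; (2,5):dx=-4,dy=-11->C
  (2,6):dx=-7,dy=-7->C; (3,4):dx=-1,dy=-3->C; (3,5):dx=-2,dy=-9->C; (3,6):dx=-5,dy=-5->C
  (4,5):dx=-1,dy=-6->C; (4,6):dx=-4,dy=-2->C; (5,6):dx=-3,dy=+4->D
Step 2: C = 12, D = 3, total pairs = 15.
Step 3: tau = (C - D)/(n(n-1)/2) = (12 - 3)/15 = 0.600000.
Step 4: Exact two-sided p-value (enumerate n! = 720 permutations of y under H0): p = 0.136111.
Step 5: alpha = 0.05. fail to reject H0.

tau_b = 0.6000 (C=12, D=3), p = 0.136111, fail to reject H0.


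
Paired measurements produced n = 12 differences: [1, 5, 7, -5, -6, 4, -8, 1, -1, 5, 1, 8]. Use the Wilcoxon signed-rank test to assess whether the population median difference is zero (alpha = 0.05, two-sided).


Step 1: Drop any zero differences (none here) and take |d_i|.
|d| = [1, 5, 7, 5, 6, 4, 8, 1, 1, 5, 1, 8]
Step 2: Midrank |d_i| (ties get averaged ranks).
ranks: |1|->2.5, |5|->7, |7|->10, |5|->7, |6|->9, |4|->5, |8|->11.5, |1|->2.5, |1|->2.5, |5|->7, |1|->2.5, |8|->11.5
Step 3: Attach original signs; sum ranks with positive sign and with negative sign.
W+ = 2.5 + 7 + 10 + 5 + 2.5 + 7 + 2.5 + 11.5 = 48
W- = 7 + 9 + 11.5 + 2.5 = 30
(Check: W+ + W- = 78 should equal n(n+1)/2 = 78.)
Step 4: Test statistic W = min(W+, W-) = 30.
Step 5: Ties in |d|, so use the tie-corrected normal approximation.
        E[W] = n(n+1)/4 = 12*13/4 = 39.
        Tie groups: |d|=1 (t=4), |d|=5 (t=3), |d|=8 (t=2); sum(t^3 - t) = 90.
        Var[W] = n(n+1)(2n+1)/24 - sum(t^3-t)/48 = 3900/24 - 90/48 = 160.625.
        z = (W - E[W]) / sqrt(Var[W]) = (30 - 39) / 12.6738 = -0.7101.
        Two-sided p = 2*Phi(z) = 0.477625.
Step 6: alpha = 0.05. fail to reject H0.

W+ = 48, W- = 30, W = min = 30, p = 0.477625, fail to reject H0.


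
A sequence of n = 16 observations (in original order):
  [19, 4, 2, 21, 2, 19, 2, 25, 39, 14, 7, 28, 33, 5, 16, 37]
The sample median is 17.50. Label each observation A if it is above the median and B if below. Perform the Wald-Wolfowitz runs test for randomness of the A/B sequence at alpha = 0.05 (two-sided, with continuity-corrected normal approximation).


Step 1: Compute median = 17.50; label A = above, B = below.
Labels in order: ABBABABAABBAABBA  (n_A = 8, n_B = 8)
Step 2: Count runs R = 11.
Step 3: Under H0 (random ordering), E[R] = 2*n_A*n_B/(n_A+n_B) + 1 = 2*8*8/16 + 1 = 9.0000.
        Var[R] = 2*n_A*n_B*(2*n_A*n_B - n_A - n_B) / ((n_A+n_B)^2 * (n_A+n_B-1)) = 14336/3840 = 3.7333.
        SD[R] = 1.9322.
Step 4: Continuity-corrected z = (R - 0.5 - E[R]) / SD[R] = (11 - 0.5 - 9.0000) / 1.9322 = 0.7763.
Step 5: Two-sided p-value via normal approximation = 2*(1 - Phi(|z|)) = 0.437558.
Step 6: alpha = 0.05. fail to reject H0.

R = 11, z = 0.7763, p = 0.437558, fail to reject H0.


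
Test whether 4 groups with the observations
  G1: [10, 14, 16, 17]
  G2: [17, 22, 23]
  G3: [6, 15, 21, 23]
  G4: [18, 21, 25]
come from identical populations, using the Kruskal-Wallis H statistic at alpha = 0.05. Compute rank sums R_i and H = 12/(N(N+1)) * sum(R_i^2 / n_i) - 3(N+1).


Step 1: Combine all N = 14 observations and assign midranks.
sorted (value, group, rank): (6,G3,1), (10,G1,2), (14,G1,3), (15,G3,4), (16,G1,5), (17,G1,6.5), (17,G2,6.5), (18,G4,8), (21,G3,9.5), (21,G4,9.5), (22,G2,11), (23,G2,12.5), (23,G3,12.5), (25,G4,14)
Step 2: Sum ranks within each group.
R_1 = 16.5 (n_1 = 4)
R_2 = 30 (n_2 = 3)
R_3 = 27 (n_3 = 4)
R_4 = 31.5 (n_4 = 3)
Step 3: H = 12/(N(N+1)) * sum(R_i^2/n_i) - 3(N+1)
     = 12/(14*15) * (16.5^2/4 + 30^2/3 + 27^2/4 + 31.5^2/3) - 3*15
     = 0.057143 * 881.062 - 45
     = 5.346429.
Step 4: Ties present; correction factor C = 1 - 18/(14^3 - 14) = 0.993407. Corrected H = 5.346429 / 0.993407 = 5.381914.
Step 5: Under H0, H ~ chi^2(3); p-value = 0.145875.
Step 6: alpha = 0.05. fail to reject H0.

H = 5.3819, df = 3, p = 0.145875, fail to reject H0.


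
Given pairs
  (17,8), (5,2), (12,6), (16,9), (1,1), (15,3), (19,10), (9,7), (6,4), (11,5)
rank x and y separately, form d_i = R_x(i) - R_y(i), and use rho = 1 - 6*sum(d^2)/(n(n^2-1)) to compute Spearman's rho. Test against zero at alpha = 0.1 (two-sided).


Step 1: Rank x and y separately (midranks; no ties here).
rank(x): 17->9, 5->2, 12->6, 16->8, 1->1, 15->7, 19->10, 9->4, 6->3, 11->5
rank(y): 8->8, 2->2, 6->6, 9->9, 1->1, 3->3, 10->10, 7->7, 4->4, 5->5
Step 2: d_i = R_x(i) - R_y(i); compute d_i^2.
  (9-8)^2=1, (2-2)^2=0, (6-6)^2=0, (8-9)^2=1, (1-1)^2=0, (7-3)^2=16, (10-10)^2=0, (4-7)^2=9, (3-4)^2=1, (5-5)^2=0
sum(d^2) = 28.
Step 3: rho = 1 - 6*28 / (10*(10^2 - 1)) = 1 - 168/990 = 0.830303.
Step 4: Under H0, t = rho * sqrt((n-2)/(1-rho^2)) = 4.2139 ~ t(8).
Step 5: Two-sided p-value from the t-distribution with 8 df = 0.002940.
Step 6: alpha = 0.1. reject H0.

rho = 0.8303, p = 0.002940, reject H0 at alpha = 0.1.


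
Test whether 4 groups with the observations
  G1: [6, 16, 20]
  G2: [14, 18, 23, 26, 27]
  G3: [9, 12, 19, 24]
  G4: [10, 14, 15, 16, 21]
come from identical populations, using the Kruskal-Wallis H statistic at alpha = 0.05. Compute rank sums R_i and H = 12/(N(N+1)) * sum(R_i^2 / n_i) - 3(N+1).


Step 1: Combine all N = 17 observations and assign midranks.
sorted (value, group, rank): (6,G1,1), (9,G3,2), (10,G4,3), (12,G3,4), (14,G2,5.5), (14,G4,5.5), (15,G4,7), (16,G1,8.5), (16,G4,8.5), (18,G2,10), (19,G3,11), (20,G1,12), (21,G4,13), (23,G2,14), (24,G3,15), (26,G2,16), (27,G2,17)
Step 2: Sum ranks within each group.
R_1 = 21.5 (n_1 = 3)
R_2 = 62.5 (n_2 = 5)
R_3 = 32 (n_3 = 4)
R_4 = 37 (n_4 = 5)
Step 3: H = 12/(N(N+1)) * sum(R_i^2/n_i) - 3(N+1)
     = 12/(17*18) * (21.5^2/3 + 62.5^2/5 + 32^2/4 + 37^2/5) - 3*18
     = 0.039216 * 1465.13 - 54
     = 3.456209.
Step 4: Ties present; correction factor C = 1 - 12/(17^3 - 17) = 0.997549. Corrected H = 3.456209 / 0.997549 = 3.464701.
Step 5: Under H0, H ~ chi^2(3); p-value = 0.325369.
Step 6: alpha = 0.05. fail to reject H0.

H = 3.4647, df = 3, p = 0.325369, fail to reject H0.


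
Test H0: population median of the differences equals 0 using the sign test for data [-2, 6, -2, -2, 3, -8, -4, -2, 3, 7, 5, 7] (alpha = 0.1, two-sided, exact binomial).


Step 1: Discard zero differences. Original n = 12; n_eff = number of nonzero differences = 12.
Nonzero differences (with sign): -2, +6, -2, -2, +3, -8, -4, -2, +3, +7, +5, +7
Step 2: Count signs: positive = 6, negative = 6.
Step 3: Under H0: P(positive) = 0.5, so the number of positives S ~ Bin(12, 0.5).
Step 4: Two-sided exact p-value = sum of Bin(12,0.5) probabilities at or below the observed probability = 1.000000.
Step 5: alpha = 0.1. fail to reject H0.

n_eff = 12, pos = 6, neg = 6, p = 1.000000, fail to reject H0.


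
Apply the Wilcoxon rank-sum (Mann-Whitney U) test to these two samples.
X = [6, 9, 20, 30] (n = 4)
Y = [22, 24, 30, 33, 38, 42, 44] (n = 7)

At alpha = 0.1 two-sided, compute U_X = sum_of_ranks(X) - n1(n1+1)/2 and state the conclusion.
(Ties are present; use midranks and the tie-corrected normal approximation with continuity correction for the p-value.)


Step 1: Combine and sort all 11 observations; assign midranks.
sorted (value, group): (6,X), (9,X), (20,X), (22,Y), (24,Y), (30,X), (30,Y), (33,Y), (38,Y), (42,Y), (44,Y)
ranks: 6->1, 9->2, 20->3, 22->4, 24->5, 30->6.5, 30->6.5, 33->8, 38->9, 42->10, 44->11
Step 2: Rank sum for X: R1 = 1 + 2 + 3 + 6.5 = 12.5.
Step 3: U_X = R1 - n1(n1+1)/2 = 12.5 - 4*5/2 = 12.5 - 10 = 2.5.
       U_Y = n1*n2 - U_X = 28 - 2.5 = 25.5.
Step 4: Ties are present, so use the tie-corrected normal approximation (with continuity correction) for the p-value.
Step 5: p-value = 0.037202; compare to alpha = 0.1. reject H0.

U_X = 2.5, p = 0.037202, reject H0 at alpha = 0.1.


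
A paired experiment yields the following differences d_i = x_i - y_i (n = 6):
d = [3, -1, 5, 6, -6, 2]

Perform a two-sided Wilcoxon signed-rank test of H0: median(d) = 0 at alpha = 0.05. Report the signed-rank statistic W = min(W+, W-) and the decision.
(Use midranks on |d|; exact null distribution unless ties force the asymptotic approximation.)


Step 1: Drop any zero differences (none here) and take |d_i|.
|d| = [3, 1, 5, 6, 6, 2]
Step 2: Midrank |d_i| (ties get averaged ranks).
ranks: |3|->3, |1|->1, |5|->4, |6|->5.5, |6|->5.5, |2|->2
Step 3: Attach original signs; sum ranks with positive sign and with negative sign.
W+ = 3 + 4 + 5.5 + 2 = 14.5
W- = 1 + 5.5 = 6.5
(Check: W+ + W- = 21 should equal n(n+1)/2 = 21.)
Step 4: Test statistic W = min(W+, W-) = 6.5.
Step 5: Ties in |d|, so use the tie-corrected normal approximation.
        E[W] = n(n+1)/4 = 6*7/4 = 10.5.
        Tie groups: |d|=6 (t=2); sum(t^3 - t) = 6.
        Var[W] = n(n+1)(2n+1)/24 - sum(t^3-t)/48 = 546/24 - 6/48 = 22.625.
        z = (W - E[W]) / sqrt(Var[W]) = (6.5 - 10.5) / 4.7566 = -0.8409.
        Two-sided p = 2*Phi(z) = 0.400381.
Step 6: alpha = 0.05. fail to reject H0.

W+ = 14.5, W- = 6.5, W = min = 6.5, p = 0.400381, fail to reject H0.


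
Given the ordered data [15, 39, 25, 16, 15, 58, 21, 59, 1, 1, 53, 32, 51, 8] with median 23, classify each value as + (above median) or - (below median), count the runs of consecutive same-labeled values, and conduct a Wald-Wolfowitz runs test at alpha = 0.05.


Step 1: Compute median = 23; label A = above, B = below.
Labels in order: BAABBABABBAAAB  (n_A = 7, n_B = 7)
Step 2: Count runs R = 9.
Step 3: Under H0 (random ordering), E[R] = 2*n_A*n_B/(n_A+n_B) + 1 = 2*7*7/14 + 1 = 8.0000.
        Var[R] = 2*n_A*n_B*(2*n_A*n_B - n_A - n_B) / ((n_A+n_B)^2 * (n_A+n_B-1)) = 8232/2548 = 3.2308.
        SD[R] = 1.7974.
Step 4: Continuity-corrected z = (R - 0.5 - E[R]) / SD[R] = (9 - 0.5 - 8.0000) / 1.7974 = 0.2782.
Step 5: Two-sided p-value via normal approximation = 2*(1 - Phi(|z|)) = 0.780879.
Step 6: alpha = 0.05. fail to reject H0.

R = 9, z = 0.2782, p = 0.780879, fail to reject H0.


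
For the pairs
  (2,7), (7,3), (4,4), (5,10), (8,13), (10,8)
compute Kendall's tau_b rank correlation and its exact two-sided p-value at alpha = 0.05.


Step 1: Enumerate the 15 unordered pairs (i,j) with i<j and classify each by sign(x_j-x_i) * sign(y_j-y_i).
  (1,2):dx=+5,dy=-4->D; (1,3):dx=+2,dy=-3->D; (1,4):dx=+3,dy=+3->C; (1,5):dx=+6,dy=+6->C
  (1,6):dx=+8,dy=+1->C; (2,3):dx=-3,dy=+1->D; (2,4):dx=-2,dy=+7->D; (2,5):dx=+1,dy=+10->C
  (2,6):dx=+3,dy=+5->C; (3,4):dx=+1,dy=+6->C; (3,5):dx=+4,dy=+9->C; (3,6):dx=+6,dy=+4->C
  (4,5):dx=+3,dy=+3->C; (4,6):dx=+5,dy=-2->D; (5,6):dx=+2,dy=-5->D
Step 2: C = 9, D = 6, total pairs = 15.
Step 3: tau = (C - D)/(n(n-1)/2) = (9 - 6)/15 = 0.200000.
Step 4: Exact two-sided p-value (enumerate n! = 720 permutations of y under H0): p = 0.719444.
Step 5: alpha = 0.05. fail to reject H0.

tau_b = 0.2000 (C=9, D=6), p = 0.719444, fail to reject H0.


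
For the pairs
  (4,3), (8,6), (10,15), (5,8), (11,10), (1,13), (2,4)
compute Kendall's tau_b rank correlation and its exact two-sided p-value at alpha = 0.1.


Step 1: Enumerate the 21 unordered pairs (i,j) with i<j and classify each by sign(x_j-x_i) * sign(y_j-y_i).
  (1,2):dx=+4,dy=+3->C; (1,3):dx=+6,dy=+12->C; (1,4):dx=+1,dy=+5->C; (1,5):dx=+7,dy=+7->C
  (1,6):dx=-3,dy=+10->D; (1,7):dx=-2,dy=+1->D; (2,3):dx=+2,dy=+9->C; (2,4):dx=-3,dy=+2->D
  (2,5):dx=+3,dy=+4->C; (2,6):dx=-7,dy=+7->D; (2,7):dx=-6,dy=-2->C; (3,4):dx=-5,dy=-7->C
  (3,5):dx=+1,dy=-5->D; (3,6):dx=-9,dy=-2->C; (3,7):dx=-8,dy=-11->C; (4,5):dx=+6,dy=+2->C
  (4,6):dx=-4,dy=+5->D; (4,7):dx=-3,dy=-4->C; (5,6):dx=-10,dy=+3->D; (5,7):dx=-9,dy=-6->C
  (6,7):dx=+1,dy=-9->D
Step 2: C = 13, D = 8, total pairs = 21.
Step 3: tau = (C - D)/(n(n-1)/2) = (13 - 8)/21 = 0.238095.
Step 4: Exact two-sided p-value (enumerate n! = 5040 permutations of y under H0): p = 0.561905.
Step 5: alpha = 0.1. fail to reject H0.

tau_b = 0.2381 (C=13, D=8), p = 0.561905, fail to reject H0.


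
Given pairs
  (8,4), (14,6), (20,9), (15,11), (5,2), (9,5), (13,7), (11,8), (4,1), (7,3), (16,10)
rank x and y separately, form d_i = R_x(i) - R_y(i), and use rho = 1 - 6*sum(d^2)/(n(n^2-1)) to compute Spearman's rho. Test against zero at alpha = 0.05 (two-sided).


Step 1: Rank x and y separately (midranks; no ties here).
rank(x): 8->4, 14->8, 20->11, 15->9, 5->2, 9->5, 13->7, 11->6, 4->1, 7->3, 16->10
rank(y): 4->4, 6->6, 9->9, 11->11, 2->2, 5->5, 7->7, 8->8, 1->1, 3->3, 10->10
Step 2: d_i = R_x(i) - R_y(i); compute d_i^2.
  (4-4)^2=0, (8-6)^2=4, (11-9)^2=4, (9-11)^2=4, (2-2)^2=0, (5-5)^2=0, (7-7)^2=0, (6-8)^2=4, (1-1)^2=0, (3-3)^2=0, (10-10)^2=0
sum(d^2) = 16.
Step 3: rho = 1 - 6*16 / (11*(11^2 - 1)) = 1 - 96/1320 = 0.927273.
Step 4: Under H0, t = rho * sqrt((n-2)/(1-rho^2)) = 7.4303 ~ t(9).
Step 5: Two-sided p-value from the t-distribution with 9 df = 0.000040.
Step 6: alpha = 0.05. reject H0.

rho = 0.9273, p = 0.000040, reject H0 at alpha = 0.05.


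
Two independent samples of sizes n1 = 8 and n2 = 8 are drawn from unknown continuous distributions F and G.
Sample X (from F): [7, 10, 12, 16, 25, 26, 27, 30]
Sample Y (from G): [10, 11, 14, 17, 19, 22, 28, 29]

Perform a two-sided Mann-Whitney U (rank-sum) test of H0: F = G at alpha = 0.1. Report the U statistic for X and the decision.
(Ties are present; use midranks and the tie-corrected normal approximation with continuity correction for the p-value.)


Step 1: Combine and sort all 16 observations; assign midranks.
sorted (value, group): (7,X), (10,X), (10,Y), (11,Y), (12,X), (14,Y), (16,X), (17,Y), (19,Y), (22,Y), (25,X), (26,X), (27,X), (28,Y), (29,Y), (30,X)
ranks: 7->1, 10->2.5, 10->2.5, 11->4, 12->5, 14->6, 16->7, 17->8, 19->9, 22->10, 25->11, 26->12, 27->13, 28->14, 29->15, 30->16
Step 2: Rank sum for X: R1 = 1 + 2.5 + 5 + 7 + 11 + 12 + 13 + 16 = 67.5.
Step 3: U_X = R1 - n1(n1+1)/2 = 67.5 - 8*9/2 = 67.5 - 36 = 31.5.
       U_Y = n1*n2 - U_X = 64 - 31.5 = 32.5.
Step 4: Ties are present, so use the tie-corrected normal approximation (with continuity correction) for the p-value.
Step 5: p-value = 1.000000; compare to alpha = 0.1. fail to reject H0.

U_X = 31.5, p = 1.000000, fail to reject H0 at alpha = 0.1.


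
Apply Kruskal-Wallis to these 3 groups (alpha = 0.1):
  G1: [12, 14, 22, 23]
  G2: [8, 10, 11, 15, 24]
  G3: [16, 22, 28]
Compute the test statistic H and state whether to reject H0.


Step 1: Combine all N = 12 observations and assign midranks.
sorted (value, group, rank): (8,G2,1), (10,G2,2), (11,G2,3), (12,G1,4), (14,G1,5), (15,G2,6), (16,G3,7), (22,G1,8.5), (22,G3,8.5), (23,G1,10), (24,G2,11), (28,G3,12)
Step 2: Sum ranks within each group.
R_1 = 27.5 (n_1 = 4)
R_2 = 23 (n_2 = 5)
R_3 = 27.5 (n_3 = 3)
Step 3: H = 12/(N(N+1)) * sum(R_i^2/n_i) - 3(N+1)
     = 12/(12*13) * (27.5^2/4 + 23^2/5 + 27.5^2/3) - 3*13
     = 0.076923 * 546.946 - 39
     = 3.072756.
Step 4: Ties present; correction factor C = 1 - 6/(12^3 - 12) = 0.996503. Corrected H = 3.072756 / 0.996503 = 3.083538.
Step 5: Under H0, H ~ chi^2(2); p-value = 0.214002.
Step 6: alpha = 0.1. fail to reject H0.

H = 3.0835, df = 2, p = 0.214002, fail to reject H0.


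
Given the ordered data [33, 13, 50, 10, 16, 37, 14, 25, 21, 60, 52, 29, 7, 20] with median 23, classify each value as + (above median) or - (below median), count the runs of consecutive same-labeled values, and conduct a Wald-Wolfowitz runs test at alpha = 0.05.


Step 1: Compute median = 23; label A = above, B = below.
Labels in order: ABABBABABAAABB  (n_A = 7, n_B = 7)
Step 2: Count runs R = 10.
Step 3: Under H0 (random ordering), E[R] = 2*n_A*n_B/(n_A+n_B) + 1 = 2*7*7/14 + 1 = 8.0000.
        Var[R] = 2*n_A*n_B*(2*n_A*n_B - n_A - n_B) / ((n_A+n_B)^2 * (n_A+n_B-1)) = 8232/2548 = 3.2308.
        SD[R] = 1.7974.
Step 4: Continuity-corrected z = (R - 0.5 - E[R]) / SD[R] = (10 - 0.5 - 8.0000) / 1.7974 = 0.8345.
Step 5: Two-sided p-value via normal approximation = 2*(1 - Phi(|z|)) = 0.403986.
Step 6: alpha = 0.05. fail to reject H0.

R = 10, z = 0.8345, p = 0.403986, fail to reject H0.


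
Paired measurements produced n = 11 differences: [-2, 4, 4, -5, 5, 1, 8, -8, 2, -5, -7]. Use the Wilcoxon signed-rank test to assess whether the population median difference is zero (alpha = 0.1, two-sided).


Step 1: Drop any zero differences (none here) and take |d_i|.
|d| = [2, 4, 4, 5, 5, 1, 8, 8, 2, 5, 7]
Step 2: Midrank |d_i| (ties get averaged ranks).
ranks: |2|->2.5, |4|->4.5, |4|->4.5, |5|->7, |5|->7, |1|->1, |8|->10.5, |8|->10.5, |2|->2.5, |5|->7, |7|->9
Step 3: Attach original signs; sum ranks with positive sign and with negative sign.
W+ = 4.5 + 4.5 + 7 + 1 + 10.5 + 2.5 = 30
W- = 2.5 + 7 + 10.5 + 7 + 9 = 36
(Check: W+ + W- = 66 should equal n(n+1)/2 = 66.)
Step 4: Test statistic W = min(W+, W-) = 30.
Step 5: Ties in |d|, so use the tie-corrected normal approximation.
        E[W] = n(n+1)/4 = 11*12/4 = 33.
        Tie groups: |d|=2 (t=2), |d|=4 (t=2), |d|=5 (t=3), |d|=8 (t=2); sum(t^3 - t) = 42.
        Var[W] = n(n+1)(2n+1)/24 - sum(t^3-t)/48 = 3036/24 - 42/48 = 125.625.
        z = (W - E[W]) / sqrt(Var[W]) = (30 - 33) / 11.2083 = -0.2677.
        Two-sided p = 2*Phi(z) = 0.788961.
Step 6: alpha = 0.1. fail to reject H0.

W+ = 30, W- = 36, W = min = 30, p = 0.788961, fail to reject H0.


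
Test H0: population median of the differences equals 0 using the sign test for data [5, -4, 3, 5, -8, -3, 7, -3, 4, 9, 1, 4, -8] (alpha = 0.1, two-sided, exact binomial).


Step 1: Discard zero differences. Original n = 13; n_eff = number of nonzero differences = 13.
Nonzero differences (with sign): +5, -4, +3, +5, -8, -3, +7, -3, +4, +9, +1, +4, -8
Step 2: Count signs: positive = 8, negative = 5.
Step 3: Under H0: P(positive) = 0.5, so the number of positives S ~ Bin(13, 0.5).
Step 4: Two-sided exact p-value = sum of Bin(13,0.5) probabilities at or below the observed probability = 0.581055.
Step 5: alpha = 0.1. fail to reject H0.

n_eff = 13, pos = 8, neg = 5, p = 0.581055, fail to reject H0.


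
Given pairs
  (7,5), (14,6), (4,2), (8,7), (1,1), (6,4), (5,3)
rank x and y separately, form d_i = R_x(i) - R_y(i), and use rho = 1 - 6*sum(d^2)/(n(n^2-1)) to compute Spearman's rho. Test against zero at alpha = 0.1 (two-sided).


Step 1: Rank x and y separately (midranks; no ties here).
rank(x): 7->5, 14->7, 4->2, 8->6, 1->1, 6->4, 5->3
rank(y): 5->5, 6->6, 2->2, 7->7, 1->1, 4->4, 3->3
Step 2: d_i = R_x(i) - R_y(i); compute d_i^2.
  (5-5)^2=0, (7-6)^2=1, (2-2)^2=0, (6-7)^2=1, (1-1)^2=0, (4-4)^2=0, (3-3)^2=0
sum(d^2) = 2.
Step 3: rho = 1 - 6*2 / (7*(7^2 - 1)) = 1 - 12/336 = 0.964286.
Step 4: Under H0, t = rho * sqrt((n-2)/(1-rho^2)) = 8.1408 ~ t(5).
Step 5: Two-sided p-value from the t-distribution with 5 df = 0.000454.
Step 6: alpha = 0.1. reject H0.

rho = 0.9643, p = 0.000454, reject H0 at alpha = 0.1.


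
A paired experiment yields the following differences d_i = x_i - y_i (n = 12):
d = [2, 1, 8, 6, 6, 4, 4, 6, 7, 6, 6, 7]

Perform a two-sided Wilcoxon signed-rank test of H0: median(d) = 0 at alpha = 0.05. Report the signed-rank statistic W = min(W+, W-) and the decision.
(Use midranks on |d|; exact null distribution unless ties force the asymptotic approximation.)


Step 1: Drop any zero differences (none here) and take |d_i|.
|d| = [2, 1, 8, 6, 6, 4, 4, 6, 7, 6, 6, 7]
Step 2: Midrank |d_i| (ties get averaged ranks).
ranks: |2|->2, |1|->1, |8|->12, |6|->7, |6|->7, |4|->3.5, |4|->3.5, |6|->7, |7|->10.5, |6|->7, |6|->7, |7|->10.5
Step 3: Attach original signs; sum ranks with positive sign and with negative sign.
W+ = 2 + 1 + 12 + 7 + 7 + 3.5 + 3.5 + 7 + 10.5 + 7 + 7 + 10.5 = 78
W- = 0 = 0
(Check: W+ + W- = 78 should equal n(n+1)/2 = 78.)
Step 4: Test statistic W = min(W+, W-) = 0.
Step 5: Ties in |d|, so use the tie-corrected normal approximation.
        E[W] = n(n+1)/4 = 12*13/4 = 39.
        Tie groups: |d|=4 (t=2), |d|=6 (t=5), |d|=7 (t=2); sum(t^3 - t) = 132.
        Var[W] = n(n+1)(2n+1)/24 - sum(t^3-t)/48 = 3900/24 - 132/48 = 159.75.
        z = (W - E[W]) / sqrt(Var[W]) = (0 - 39) / 12.6392 = -3.0856.
        Two-sided p = 2*Phi(z) = 0.002031.
Step 6: alpha = 0.05. reject H0.

W+ = 78, W- = 0, W = min = 0, p = 0.002031, reject H0.


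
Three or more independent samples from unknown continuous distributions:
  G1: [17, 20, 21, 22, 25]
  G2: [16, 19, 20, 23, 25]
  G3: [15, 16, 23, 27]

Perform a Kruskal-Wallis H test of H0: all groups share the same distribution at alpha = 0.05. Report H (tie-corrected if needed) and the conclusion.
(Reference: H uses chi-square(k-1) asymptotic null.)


Step 1: Combine all N = 14 observations and assign midranks.
sorted (value, group, rank): (15,G3,1), (16,G2,2.5), (16,G3,2.5), (17,G1,4), (19,G2,5), (20,G1,6.5), (20,G2,6.5), (21,G1,8), (22,G1,9), (23,G2,10.5), (23,G3,10.5), (25,G1,12.5), (25,G2,12.5), (27,G3,14)
Step 2: Sum ranks within each group.
R_1 = 40 (n_1 = 5)
R_2 = 37 (n_2 = 5)
R_3 = 28 (n_3 = 4)
Step 3: H = 12/(N(N+1)) * sum(R_i^2/n_i) - 3(N+1)
     = 12/(14*15) * (40^2/5 + 37^2/5 + 28^2/4) - 3*15
     = 0.057143 * 789.8 - 45
     = 0.131429.
Step 4: Ties present; correction factor C = 1 - 24/(14^3 - 14) = 0.991209. Corrected H = 0.131429 / 0.991209 = 0.132594.
Step 5: Under H0, H ~ chi^2(2); p-value = 0.935853.
Step 6: alpha = 0.05. fail to reject H0.

H = 0.1326, df = 2, p = 0.935853, fail to reject H0.


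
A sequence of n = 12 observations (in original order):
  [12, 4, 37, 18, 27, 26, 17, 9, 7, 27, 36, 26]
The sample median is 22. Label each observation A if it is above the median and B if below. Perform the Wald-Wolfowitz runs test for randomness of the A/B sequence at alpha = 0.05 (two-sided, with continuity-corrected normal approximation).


Step 1: Compute median = 22; label A = above, B = below.
Labels in order: BBABAABBBAAA  (n_A = 6, n_B = 6)
Step 2: Count runs R = 6.
Step 3: Under H0 (random ordering), E[R] = 2*n_A*n_B/(n_A+n_B) + 1 = 2*6*6/12 + 1 = 7.0000.
        Var[R] = 2*n_A*n_B*(2*n_A*n_B - n_A - n_B) / ((n_A+n_B)^2 * (n_A+n_B-1)) = 4320/1584 = 2.7273.
        SD[R] = 1.6514.
Step 4: Continuity-corrected z = (R + 0.5 - E[R]) / SD[R] = (6 + 0.5 - 7.0000) / 1.6514 = -0.3028.
Step 5: Two-sided p-value via normal approximation = 2*(1 - Phi(|z|)) = 0.762069.
Step 6: alpha = 0.05. fail to reject H0.

R = 6, z = -0.3028, p = 0.762069, fail to reject H0.


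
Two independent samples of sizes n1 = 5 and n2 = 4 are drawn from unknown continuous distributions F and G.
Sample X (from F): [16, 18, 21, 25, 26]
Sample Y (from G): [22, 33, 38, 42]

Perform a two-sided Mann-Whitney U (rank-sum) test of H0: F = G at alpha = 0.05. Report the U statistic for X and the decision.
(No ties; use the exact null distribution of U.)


Step 1: Combine and sort all 9 observations; assign midranks.
sorted (value, group): (16,X), (18,X), (21,X), (22,Y), (25,X), (26,X), (33,Y), (38,Y), (42,Y)
ranks: 16->1, 18->2, 21->3, 22->4, 25->5, 26->6, 33->7, 38->8, 42->9
Step 2: Rank sum for X: R1 = 1 + 2 + 3 + 5 + 6 = 17.
Step 3: U_X = R1 - n1(n1+1)/2 = 17 - 5*6/2 = 17 - 15 = 2.
       U_Y = n1*n2 - U_X = 20 - 2 = 18.
Step 4: No ties, so the exact null distribution of U (based on enumerating the C(9,5) = 126 equally likely rank assignments) gives the two-sided p-value.
Step 5: p-value = 0.063492; compare to alpha = 0.05. fail to reject H0.

U_X = 2, p = 0.063492, fail to reject H0 at alpha = 0.05.


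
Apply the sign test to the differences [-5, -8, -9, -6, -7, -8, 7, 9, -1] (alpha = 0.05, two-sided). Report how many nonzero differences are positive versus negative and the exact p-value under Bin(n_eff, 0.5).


Step 1: Discard zero differences. Original n = 9; n_eff = number of nonzero differences = 9.
Nonzero differences (with sign): -5, -8, -9, -6, -7, -8, +7, +9, -1
Step 2: Count signs: positive = 2, negative = 7.
Step 3: Under H0: P(positive) = 0.5, so the number of positives S ~ Bin(9, 0.5).
Step 4: Two-sided exact p-value = sum of Bin(9,0.5) probabilities at or below the observed probability = 0.179688.
Step 5: alpha = 0.05. fail to reject H0.

n_eff = 9, pos = 2, neg = 7, p = 0.179688, fail to reject H0.


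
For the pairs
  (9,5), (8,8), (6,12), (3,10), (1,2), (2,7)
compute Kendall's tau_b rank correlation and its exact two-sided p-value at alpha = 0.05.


Step 1: Enumerate the 15 unordered pairs (i,j) with i<j and classify each by sign(x_j-x_i) * sign(y_j-y_i).
  (1,2):dx=-1,dy=+3->D; (1,3):dx=-3,dy=+7->D; (1,4):dx=-6,dy=+5->D; (1,5):dx=-8,dy=-3->C
  (1,6):dx=-7,dy=+2->D; (2,3):dx=-2,dy=+4->D; (2,4):dx=-5,dy=+2->D; (2,5):dx=-7,dy=-6->C
  (2,6):dx=-6,dy=-1->C; (3,4):dx=-3,dy=-2->C; (3,5):dx=-5,dy=-10->C; (3,6):dx=-4,dy=-5->C
  (4,5):dx=-2,dy=-8->C; (4,6):dx=-1,dy=-3->C; (5,6):dx=+1,dy=+5->C
Step 2: C = 9, D = 6, total pairs = 15.
Step 3: tau = (C - D)/(n(n-1)/2) = (9 - 6)/15 = 0.200000.
Step 4: Exact two-sided p-value (enumerate n! = 720 permutations of y under H0): p = 0.719444.
Step 5: alpha = 0.05. fail to reject H0.

tau_b = 0.2000 (C=9, D=6), p = 0.719444, fail to reject H0.


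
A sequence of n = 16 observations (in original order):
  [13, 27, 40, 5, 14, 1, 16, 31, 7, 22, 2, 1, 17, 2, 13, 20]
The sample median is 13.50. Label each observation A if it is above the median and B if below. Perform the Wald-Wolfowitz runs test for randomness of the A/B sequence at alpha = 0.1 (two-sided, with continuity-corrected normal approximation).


Step 1: Compute median = 13.50; label A = above, B = below.
Labels in order: BAABABAABABBABBA  (n_A = 8, n_B = 8)
Step 2: Count runs R = 12.
Step 3: Under H0 (random ordering), E[R] = 2*n_A*n_B/(n_A+n_B) + 1 = 2*8*8/16 + 1 = 9.0000.
        Var[R] = 2*n_A*n_B*(2*n_A*n_B - n_A - n_B) / ((n_A+n_B)^2 * (n_A+n_B-1)) = 14336/3840 = 3.7333.
        SD[R] = 1.9322.
Step 4: Continuity-corrected z = (R - 0.5 - E[R]) / SD[R] = (12 - 0.5 - 9.0000) / 1.9322 = 1.2939.
Step 5: Two-sided p-value via normal approximation = 2*(1 - Phi(|z|)) = 0.195709.
Step 6: alpha = 0.1. fail to reject H0.

R = 12, z = 1.2939, p = 0.195709, fail to reject H0.


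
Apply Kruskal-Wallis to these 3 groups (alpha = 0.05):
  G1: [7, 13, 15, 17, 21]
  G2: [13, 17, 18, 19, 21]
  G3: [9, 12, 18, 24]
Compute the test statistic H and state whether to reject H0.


Step 1: Combine all N = 14 observations and assign midranks.
sorted (value, group, rank): (7,G1,1), (9,G3,2), (12,G3,3), (13,G1,4.5), (13,G2,4.5), (15,G1,6), (17,G1,7.5), (17,G2,7.5), (18,G2,9.5), (18,G3,9.5), (19,G2,11), (21,G1,12.5), (21,G2,12.5), (24,G3,14)
Step 2: Sum ranks within each group.
R_1 = 31.5 (n_1 = 5)
R_2 = 45 (n_2 = 5)
R_3 = 28.5 (n_3 = 4)
Step 3: H = 12/(N(N+1)) * sum(R_i^2/n_i) - 3(N+1)
     = 12/(14*15) * (31.5^2/5 + 45^2/5 + 28.5^2/4) - 3*15
     = 0.057143 * 806.513 - 45
     = 1.086429.
Step 4: Ties present; correction factor C = 1 - 24/(14^3 - 14) = 0.991209. Corrected H = 1.086429 / 0.991209 = 1.096064.
Step 5: Under H0, H ~ chi^2(2); p-value = 0.578086.
Step 6: alpha = 0.05. fail to reject H0.

H = 1.0961, df = 2, p = 0.578086, fail to reject H0.


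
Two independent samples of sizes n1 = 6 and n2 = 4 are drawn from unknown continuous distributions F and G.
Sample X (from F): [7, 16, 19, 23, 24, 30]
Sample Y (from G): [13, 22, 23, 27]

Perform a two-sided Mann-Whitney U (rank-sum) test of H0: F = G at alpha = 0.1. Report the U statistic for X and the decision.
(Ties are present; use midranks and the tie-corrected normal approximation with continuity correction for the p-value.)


Step 1: Combine and sort all 10 observations; assign midranks.
sorted (value, group): (7,X), (13,Y), (16,X), (19,X), (22,Y), (23,X), (23,Y), (24,X), (27,Y), (30,X)
ranks: 7->1, 13->2, 16->3, 19->4, 22->5, 23->6.5, 23->6.5, 24->8, 27->9, 30->10
Step 2: Rank sum for X: R1 = 1 + 3 + 4 + 6.5 + 8 + 10 = 32.5.
Step 3: U_X = R1 - n1(n1+1)/2 = 32.5 - 6*7/2 = 32.5 - 21 = 11.5.
       U_Y = n1*n2 - U_X = 24 - 11.5 = 12.5.
Step 4: Ties are present, so use the tie-corrected normal approximation (with continuity correction) for the p-value.
Step 5: p-value = 1.000000; compare to alpha = 0.1. fail to reject H0.

U_X = 11.5, p = 1.000000, fail to reject H0 at alpha = 0.1.


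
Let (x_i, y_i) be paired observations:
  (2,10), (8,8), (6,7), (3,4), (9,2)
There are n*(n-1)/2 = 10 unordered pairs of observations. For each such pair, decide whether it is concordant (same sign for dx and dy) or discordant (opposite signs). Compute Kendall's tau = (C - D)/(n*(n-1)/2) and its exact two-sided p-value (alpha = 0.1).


Step 1: Enumerate the 10 unordered pairs (i,j) with i<j and classify each by sign(x_j-x_i) * sign(y_j-y_i).
  (1,2):dx=+6,dy=-2->D; (1,3):dx=+4,dy=-3->D; (1,4):dx=+1,dy=-6->D; (1,5):dx=+7,dy=-8->D
  (2,3):dx=-2,dy=-1->C; (2,4):dx=-5,dy=-4->C; (2,5):dx=+1,dy=-6->D; (3,4):dx=-3,dy=-3->C
  (3,5):dx=+3,dy=-5->D; (4,5):dx=+6,dy=-2->D
Step 2: C = 3, D = 7, total pairs = 10.
Step 3: tau = (C - D)/(n(n-1)/2) = (3 - 7)/10 = -0.400000.
Step 4: Exact two-sided p-value (enumerate n! = 120 permutations of y under H0): p = 0.483333.
Step 5: alpha = 0.1. fail to reject H0.

tau_b = -0.4000 (C=3, D=7), p = 0.483333, fail to reject H0.


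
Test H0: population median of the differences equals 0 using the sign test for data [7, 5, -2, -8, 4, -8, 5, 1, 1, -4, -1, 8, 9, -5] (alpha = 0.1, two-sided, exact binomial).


Step 1: Discard zero differences. Original n = 14; n_eff = number of nonzero differences = 14.
Nonzero differences (with sign): +7, +5, -2, -8, +4, -8, +5, +1, +1, -4, -1, +8, +9, -5
Step 2: Count signs: positive = 8, negative = 6.
Step 3: Under H0: P(positive) = 0.5, so the number of positives S ~ Bin(14, 0.5).
Step 4: Two-sided exact p-value = sum of Bin(14,0.5) probabilities at or below the observed probability = 0.790527.
Step 5: alpha = 0.1. fail to reject H0.

n_eff = 14, pos = 8, neg = 6, p = 0.790527, fail to reject H0.


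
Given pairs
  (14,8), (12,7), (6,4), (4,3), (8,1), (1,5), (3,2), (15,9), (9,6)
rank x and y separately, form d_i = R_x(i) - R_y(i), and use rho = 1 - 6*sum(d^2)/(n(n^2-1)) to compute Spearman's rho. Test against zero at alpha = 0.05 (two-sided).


Step 1: Rank x and y separately (midranks; no ties here).
rank(x): 14->8, 12->7, 6->4, 4->3, 8->5, 1->1, 3->2, 15->9, 9->6
rank(y): 8->8, 7->7, 4->4, 3->3, 1->1, 5->5, 2->2, 9->9, 6->6
Step 2: d_i = R_x(i) - R_y(i); compute d_i^2.
  (8-8)^2=0, (7-7)^2=0, (4-4)^2=0, (3-3)^2=0, (5-1)^2=16, (1-5)^2=16, (2-2)^2=0, (9-9)^2=0, (6-6)^2=0
sum(d^2) = 32.
Step 3: rho = 1 - 6*32 / (9*(9^2 - 1)) = 1 - 192/720 = 0.733333.
Step 4: Under H0, t = rho * sqrt((n-2)/(1-rho^2)) = 2.8538 ~ t(7).
Step 5: Two-sided p-value from the t-distribution with 7 df = 0.024554.
Step 6: alpha = 0.05. reject H0.

rho = 0.7333, p = 0.024554, reject H0 at alpha = 0.05.


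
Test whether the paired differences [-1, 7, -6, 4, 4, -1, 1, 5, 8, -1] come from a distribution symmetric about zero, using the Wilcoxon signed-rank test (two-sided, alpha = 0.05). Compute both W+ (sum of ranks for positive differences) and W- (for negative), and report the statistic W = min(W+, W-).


Step 1: Drop any zero differences (none here) and take |d_i|.
|d| = [1, 7, 6, 4, 4, 1, 1, 5, 8, 1]
Step 2: Midrank |d_i| (ties get averaged ranks).
ranks: |1|->2.5, |7|->9, |6|->8, |4|->5.5, |4|->5.5, |1|->2.5, |1|->2.5, |5|->7, |8|->10, |1|->2.5
Step 3: Attach original signs; sum ranks with positive sign and with negative sign.
W+ = 9 + 5.5 + 5.5 + 2.5 + 7 + 10 = 39.5
W- = 2.5 + 8 + 2.5 + 2.5 = 15.5
(Check: W+ + W- = 55 should equal n(n+1)/2 = 55.)
Step 4: Test statistic W = min(W+, W-) = 15.5.
Step 5: Ties in |d|, so use the tie-corrected normal approximation.
        E[W] = n(n+1)/4 = 10*11/4 = 27.5.
        Tie groups: |d|=1 (t=4), |d|=4 (t=2); sum(t^3 - t) = 66.
        Var[W] = n(n+1)(2n+1)/24 - sum(t^3-t)/48 = 2310/24 - 66/48 = 94.875.
        z = (W - E[W]) / sqrt(Var[W]) = (15.5 - 27.5) / 9.7404 = -1.2320.
        Two-sided p = 2*Phi(z) = 0.217955.
Step 6: alpha = 0.05. fail to reject H0.

W+ = 39.5, W- = 15.5, W = min = 15.5, p = 0.217955, fail to reject H0.


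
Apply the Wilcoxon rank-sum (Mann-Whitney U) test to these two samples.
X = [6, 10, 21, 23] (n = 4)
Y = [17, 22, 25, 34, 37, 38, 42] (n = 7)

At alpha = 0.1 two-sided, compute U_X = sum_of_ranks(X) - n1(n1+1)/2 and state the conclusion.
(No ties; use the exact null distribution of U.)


Step 1: Combine and sort all 11 observations; assign midranks.
sorted (value, group): (6,X), (10,X), (17,Y), (21,X), (22,Y), (23,X), (25,Y), (34,Y), (37,Y), (38,Y), (42,Y)
ranks: 6->1, 10->2, 17->3, 21->4, 22->5, 23->6, 25->7, 34->8, 37->9, 38->10, 42->11
Step 2: Rank sum for X: R1 = 1 + 2 + 4 + 6 = 13.
Step 3: U_X = R1 - n1(n1+1)/2 = 13 - 4*5/2 = 13 - 10 = 3.
       U_Y = n1*n2 - U_X = 28 - 3 = 25.
Step 4: No ties, so the exact null distribution of U (based on enumerating the C(11,4) = 330 equally likely rank assignments) gives the two-sided p-value.
Step 5: p-value = 0.042424; compare to alpha = 0.1. reject H0.

U_X = 3, p = 0.042424, reject H0 at alpha = 0.1.


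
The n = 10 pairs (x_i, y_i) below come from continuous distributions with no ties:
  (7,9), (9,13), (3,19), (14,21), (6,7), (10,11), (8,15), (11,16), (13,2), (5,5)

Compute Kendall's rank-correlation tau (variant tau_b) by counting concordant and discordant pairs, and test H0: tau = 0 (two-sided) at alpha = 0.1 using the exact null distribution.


Step 1: Enumerate the 45 unordered pairs (i,j) with i<j and classify each by sign(x_j-x_i) * sign(y_j-y_i).
  (1,2):dx=+2,dy=+4->C; (1,3):dx=-4,dy=+10->D; (1,4):dx=+7,dy=+12->C; (1,5):dx=-1,dy=-2->C
  (1,6):dx=+3,dy=+2->C; (1,7):dx=+1,dy=+6->C; (1,8):dx=+4,dy=+7->C; (1,9):dx=+6,dy=-7->D
  (1,10):dx=-2,dy=-4->C; (2,3):dx=-6,dy=+6->D; (2,4):dx=+5,dy=+8->C; (2,5):dx=-3,dy=-6->C
  (2,6):dx=+1,dy=-2->D; (2,7):dx=-1,dy=+2->D; (2,8):dx=+2,dy=+3->C; (2,9):dx=+4,dy=-11->D
  (2,10):dx=-4,dy=-8->C; (3,4):dx=+11,dy=+2->C; (3,5):dx=+3,dy=-12->D; (3,6):dx=+7,dy=-8->D
  (3,7):dx=+5,dy=-4->D; (3,8):dx=+8,dy=-3->D; (3,9):dx=+10,dy=-17->D; (3,10):dx=+2,dy=-14->D
  (4,5):dx=-8,dy=-14->C; (4,6):dx=-4,dy=-10->C; (4,7):dx=-6,dy=-6->C; (4,8):dx=-3,dy=-5->C
  (4,9):dx=-1,dy=-19->C; (4,10):dx=-9,dy=-16->C; (5,6):dx=+4,dy=+4->C; (5,7):dx=+2,dy=+8->C
  (5,8):dx=+5,dy=+9->C; (5,9):dx=+7,dy=-5->D; (5,10):dx=-1,dy=-2->C; (6,7):dx=-2,dy=+4->D
  (6,8):dx=+1,dy=+5->C; (6,9):dx=+3,dy=-9->D; (6,10):dx=-5,dy=-6->C; (7,8):dx=+3,dy=+1->C
  (7,9):dx=+5,dy=-13->D; (7,10):dx=-3,dy=-10->C; (8,9):dx=+2,dy=-14->D; (8,10):dx=-6,dy=-11->C
  (9,10):dx=-8,dy=+3->D
Step 2: C = 27, D = 18, total pairs = 45.
Step 3: tau = (C - D)/(n(n-1)/2) = (27 - 18)/45 = 0.200000.
Step 4: Exact two-sided p-value (enumerate n! = 3628800 permutations of y under H0): p = 0.484313.
Step 5: alpha = 0.1. fail to reject H0.

tau_b = 0.2000 (C=27, D=18), p = 0.484313, fail to reject H0.


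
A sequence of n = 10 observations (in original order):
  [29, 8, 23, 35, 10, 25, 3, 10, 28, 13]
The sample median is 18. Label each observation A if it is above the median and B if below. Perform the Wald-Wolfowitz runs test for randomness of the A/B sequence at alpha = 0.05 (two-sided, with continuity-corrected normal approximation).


Step 1: Compute median = 18; label A = above, B = below.
Labels in order: ABAABABBAB  (n_A = 5, n_B = 5)
Step 2: Count runs R = 8.
Step 3: Under H0 (random ordering), E[R] = 2*n_A*n_B/(n_A+n_B) + 1 = 2*5*5/10 + 1 = 6.0000.
        Var[R] = 2*n_A*n_B*(2*n_A*n_B - n_A - n_B) / ((n_A+n_B)^2 * (n_A+n_B-1)) = 2000/900 = 2.2222.
        SD[R] = 1.4907.
Step 4: Continuity-corrected z = (R - 0.5 - E[R]) / SD[R] = (8 - 0.5 - 6.0000) / 1.4907 = 1.0062.
Step 5: Two-sided p-value via normal approximation = 2*(1 - Phi(|z|)) = 0.314305.
Step 6: alpha = 0.05. fail to reject H0.

R = 8, z = 1.0062, p = 0.314305, fail to reject H0.


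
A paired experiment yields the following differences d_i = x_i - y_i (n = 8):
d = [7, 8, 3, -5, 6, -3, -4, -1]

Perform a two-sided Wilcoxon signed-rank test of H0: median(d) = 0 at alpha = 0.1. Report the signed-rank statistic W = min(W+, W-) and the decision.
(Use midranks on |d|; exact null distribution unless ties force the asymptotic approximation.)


Step 1: Drop any zero differences (none here) and take |d_i|.
|d| = [7, 8, 3, 5, 6, 3, 4, 1]
Step 2: Midrank |d_i| (ties get averaged ranks).
ranks: |7|->7, |8|->8, |3|->2.5, |5|->5, |6|->6, |3|->2.5, |4|->4, |1|->1
Step 3: Attach original signs; sum ranks with positive sign and with negative sign.
W+ = 7 + 8 + 2.5 + 6 = 23.5
W- = 5 + 2.5 + 4 + 1 = 12.5
(Check: W+ + W- = 36 should equal n(n+1)/2 = 36.)
Step 4: Test statistic W = min(W+, W-) = 12.5.
Step 5: Ties in |d|, so use the tie-corrected normal approximation.
        E[W] = n(n+1)/4 = 8*9/4 = 18.
        Tie groups: |d|=3 (t=2); sum(t^3 - t) = 6.
        Var[W] = n(n+1)(2n+1)/24 - sum(t^3-t)/48 = 1224/24 - 6/48 = 50.875.
        z = (W - E[W]) / sqrt(Var[W]) = (12.5 - 18) / 7.1327 = -0.7711.
        Two-sided p = 2*Phi(z) = 0.440648.
Step 6: alpha = 0.1. fail to reject H0.

W+ = 23.5, W- = 12.5, W = min = 12.5, p = 0.440648, fail to reject H0.


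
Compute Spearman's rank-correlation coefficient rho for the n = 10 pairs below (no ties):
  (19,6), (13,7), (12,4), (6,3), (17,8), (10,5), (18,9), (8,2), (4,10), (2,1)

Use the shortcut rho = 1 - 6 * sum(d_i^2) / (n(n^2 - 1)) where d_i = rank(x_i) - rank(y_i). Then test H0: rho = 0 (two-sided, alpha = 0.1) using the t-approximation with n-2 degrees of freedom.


Step 1: Rank x and y separately (midranks; no ties here).
rank(x): 19->10, 13->7, 12->6, 6->3, 17->8, 10->5, 18->9, 8->4, 4->2, 2->1
rank(y): 6->6, 7->7, 4->4, 3->3, 8->8, 5->5, 9->9, 2->2, 10->10, 1->1
Step 2: d_i = R_x(i) - R_y(i); compute d_i^2.
  (10-6)^2=16, (7-7)^2=0, (6-4)^2=4, (3-3)^2=0, (8-8)^2=0, (5-5)^2=0, (9-9)^2=0, (4-2)^2=4, (2-10)^2=64, (1-1)^2=0
sum(d^2) = 88.
Step 3: rho = 1 - 6*88 / (10*(10^2 - 1)) = 1 - 528/990 = 0.466667.
Step 4: Under H0, t = rho * sqrt((n-2)/(1-rho^2)) = 1.4924 ~ t(8).
Step 5: Two-sided p-value from the t-distribution with 8 df = 0.173939.
Step 6: alpha = 0.1. fail to reject H0.

rho = 0.4667, p = 0.173939, fail to reject H0 at alpha = 0.1.


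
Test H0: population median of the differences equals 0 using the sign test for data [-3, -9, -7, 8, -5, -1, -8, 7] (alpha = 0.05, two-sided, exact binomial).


Step 1: Discard zero differences. Original n = 8; n_eff = number of nonzero differences = 8.
Nonzero differences (with sign): -3, -9, -7, +8, -5, -1, -8, +7
Step 2: Count signs: positive = 2, negative = 6.
Step 3: Under H0: P(positive) = 0.5, so the number of positives S ~ Bin(8, 0.5).
Step 4: Two-sided exact p-value = sum of Bin(8,0.5) probabilities at or below the observed probability = 0.289062.
Step 5: alpha = 0.05. fail to reject H0.

n_eff = 8, pos = 2, neg = 6, p = 0.289062, fail to reject H0.


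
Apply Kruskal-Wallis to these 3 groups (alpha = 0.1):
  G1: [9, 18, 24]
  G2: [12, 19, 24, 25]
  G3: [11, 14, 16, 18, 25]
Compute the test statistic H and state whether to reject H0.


Step 1: Combine all N = 12 observations and assign midranks.
sorted (value, group, rank): (9,G1,1), (11,G3,2), (12,G2,3), (14,G3,4), (16,G3,5), (18,G1,6.5), (18,G3,6.5), (19,G2,8), (24,G1,9.5), (24,G2,9.5), (25,G2,11.5), (25,G3,11.5)
Step 2: Sum ranks within each group.
R_1 = 17 (n_1 = 3)
R_2 = 32 (n_2 = 4)
R_3 = 29 (n_3 = 5)
Step 3: H = 12/(N(N+1)) * sum(R_i^2/n_i) - 3(N+1)
     = 12/(12*13) * (17^2/3 + 32^2/4 + 29^2/5) - 3*13
     = 0.076923 * 520.533 - 39
     = 1.041026.
Step 4: Ties present; correction factor C = 1 - 18/(12^3 - 12) = 0.989510. Corrected H = 1.041026 / 0.989510 = 1.052061.
Step 5: Under H0, H ~ chi^2(2); p-value = 0.590946.
Step 6: alpha = 0.1. fail to reject H0.

H = 1.0521, df = 2, p = 0.590946, fail to reject H0.


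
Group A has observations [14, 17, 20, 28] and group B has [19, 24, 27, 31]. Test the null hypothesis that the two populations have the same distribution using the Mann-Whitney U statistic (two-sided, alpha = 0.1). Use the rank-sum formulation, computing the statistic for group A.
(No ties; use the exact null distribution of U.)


Step 1: Combine and sort all 8 observations; assign midranks.
sorted (value, group): (14,X), (17,X), (19,Y), (20,X), (24,Y), (27,Y), (28,X), (31,Y)
ranks: 14->1, 17->2, 19->3, 20->4, 24->5, 27->6, 28->7, 31->8
Step 2: Rank sum for X: R1 = 1 + 2 + 4 + 7 = 14.
Step 3: U_X = R1 - n1(n1+1)/2 = 14 - 4*5/2 = 14 - 10 = 4.
       U_Y = n1*n2 - U_X = 16 - 4 = 12.
Step 4: No ties, so the exact null distribution of U (based on enumerating the C(8,4) = 70 equally likely rank assignments) gives the two-sided p-value.
Step 5: p-value = 0.342857; compare to alpha = 0.1. fail to reject H0.

U_X = 4, p = 0.342857, fail to reject H0 at alpha = 0.1.
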